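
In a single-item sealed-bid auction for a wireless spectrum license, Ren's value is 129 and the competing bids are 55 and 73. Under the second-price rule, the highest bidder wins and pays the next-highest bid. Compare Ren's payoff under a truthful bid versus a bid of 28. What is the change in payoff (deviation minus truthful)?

Change in payoff: -56.

The highest competing bid is 73.
Bidding truthfully at 129: Ren has the top bid, wins, and pays the second-highest bid 73. Payoff = 129 − 73 = 56.
Bidding 28: the top bid is 73 (a rival), so Ren loses. Payoff = 0.
Change = 0 − 56 = -56.
Deviating from a truthful bid can only lose payoff in a second-price auction — never gain.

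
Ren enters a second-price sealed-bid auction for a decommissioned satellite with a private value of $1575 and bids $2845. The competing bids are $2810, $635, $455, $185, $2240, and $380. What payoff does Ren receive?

Highest competing bid: $2810.
Ren's bid $2845 is the highest overall, so Ren wins and pays the second-highest bid, $2810.
Payoff = value − price = $1575 − $2810 = -$1235.
Overbidding won the item at a price above value — truthful bidding would have avoided this loss.

Ren's payoff: -$1235.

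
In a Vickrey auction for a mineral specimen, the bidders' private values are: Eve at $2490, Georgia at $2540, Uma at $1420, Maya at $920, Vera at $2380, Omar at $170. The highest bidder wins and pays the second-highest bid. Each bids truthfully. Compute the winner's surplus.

$50

Bids in descending order: Georgia $2540; Eve $2490; Vera $2380; Uma $1420; Maya $920; Omar $170.
Georgia wins with the top bid and pays the second-highest, $2490.
Surplus = $2540 − $2490 = $50.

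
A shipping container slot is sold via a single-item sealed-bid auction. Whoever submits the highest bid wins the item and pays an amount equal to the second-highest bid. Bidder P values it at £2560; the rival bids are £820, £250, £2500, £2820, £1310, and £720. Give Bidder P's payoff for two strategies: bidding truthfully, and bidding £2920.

The highest competing bid is £2820.
Bidding truthfully at £2560: the top bid is £2820 (a rival), so Bidder P loses. Payoff = £0.
Bidding £2920: Bidder P has the top bid, wins, and pays the second-highest bid £2820. Payoff = £2560 − £2820 = -£260.

Truthful: £0; alternative: -£260.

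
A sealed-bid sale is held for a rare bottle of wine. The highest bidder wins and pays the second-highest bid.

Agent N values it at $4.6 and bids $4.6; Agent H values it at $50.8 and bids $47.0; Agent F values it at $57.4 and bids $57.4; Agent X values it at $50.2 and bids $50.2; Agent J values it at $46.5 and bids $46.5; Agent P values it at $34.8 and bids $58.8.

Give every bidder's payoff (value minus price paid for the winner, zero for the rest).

Payoffs: Agent N $0.0, Agent H $0.0, Agent F $0.0, Agent X $0.0, Agent J $0.0, Agent P -$22.6.

Ordered from highest: Agent P $58.8, then Agent F $57.4, then Agent X $50.2, then Agent H $47.0, then Agent J $46.5, then Agent N $4.6.
Agent P has the top bid and wins; the price is the second-highest bid, $57.4.
Agent P's payoff = $34.8 − $57.4 = -$22.6. All other bidders lose, so their payoff is 0.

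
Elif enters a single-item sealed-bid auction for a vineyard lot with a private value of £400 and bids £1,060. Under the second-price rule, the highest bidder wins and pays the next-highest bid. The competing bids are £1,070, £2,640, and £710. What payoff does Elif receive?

Highest competing bid: £2,640.
Elif's bid £1,060 is not the highest, so Elif loses, pays nothing, and earns zero payoff.

Elif's payoff: £0.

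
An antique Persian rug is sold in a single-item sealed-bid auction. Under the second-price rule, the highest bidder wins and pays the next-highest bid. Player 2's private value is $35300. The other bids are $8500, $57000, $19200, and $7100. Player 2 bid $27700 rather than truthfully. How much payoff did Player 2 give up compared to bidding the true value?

$0

The highest competing bid is $57000.
Bidding truthfully at $35300: the top bid is $57000 (a rival), so Player 2 loses. Payoff = $0.
Bidding $27700: the top bid is $57000 (a rival), so Player 2 loses. Payoff = $0.
Regret = truthful payoff − actual payoff = $0 − $0 = $0.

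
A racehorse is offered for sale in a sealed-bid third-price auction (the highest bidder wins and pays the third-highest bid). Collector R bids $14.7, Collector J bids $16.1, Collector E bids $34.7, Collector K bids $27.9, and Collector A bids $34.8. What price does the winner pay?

Bids in descending order: Collector A $34.8; Collector E $34.7; Collector K $27.9; Collector J $16.1; Collector R $14.7.
Collector A is the highest bidder, so Collector A wins.
Under the third-price rule, the price is the third-highest bid: $27.9.

Price paid: $27.9.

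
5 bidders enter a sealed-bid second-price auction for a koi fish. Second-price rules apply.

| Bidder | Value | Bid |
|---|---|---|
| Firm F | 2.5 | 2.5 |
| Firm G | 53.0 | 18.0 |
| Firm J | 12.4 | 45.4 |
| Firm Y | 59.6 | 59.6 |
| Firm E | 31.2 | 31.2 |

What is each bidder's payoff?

Ordered from highest: Firm Y 59.6; Firm J 45.4; Firm E 31.2; Firm G 18.0; Firm F 2.5.
Firm Y has the top bid and wins; the price is the second-highest bid, 45.4.
Firm Y's payoff = 59.6 − 45.4 = 14.2. All other bidders lose, so their payoff is 0.

Firm F 0.0, Firm G 0.0, Firm J 0.0, Firm Y 14.2, Firm E 0.0.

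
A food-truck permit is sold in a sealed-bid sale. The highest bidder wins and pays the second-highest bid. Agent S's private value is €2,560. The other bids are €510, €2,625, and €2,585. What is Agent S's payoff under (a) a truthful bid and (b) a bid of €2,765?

The highest competing bid is €2,625.
Bidding truthfully at €2,560: the top bid is €2,625 (a rival), so Agent S loses. Payoff = €0.
Bidding €2,765: Agent S has the top bid, wins, and pays the second-highest bid €2,625. Payoff = €2,560 − €2,625 = -€65.

Truthful: €0; alternative: -€65.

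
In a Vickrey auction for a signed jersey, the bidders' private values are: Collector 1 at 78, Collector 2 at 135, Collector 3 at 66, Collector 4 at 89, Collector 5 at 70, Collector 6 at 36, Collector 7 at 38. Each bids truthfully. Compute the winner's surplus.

Surplus = 46.

Sorted high to low: Collector 2 135; Collector 4 89; Collector 1 78; Collector 5 70; Collector 3 66; Collector 7 38; Collector 6 36.
Collector 2 wins with the top bid and pays the second-highest, 89.
Surplus = 135 − 89 = 46.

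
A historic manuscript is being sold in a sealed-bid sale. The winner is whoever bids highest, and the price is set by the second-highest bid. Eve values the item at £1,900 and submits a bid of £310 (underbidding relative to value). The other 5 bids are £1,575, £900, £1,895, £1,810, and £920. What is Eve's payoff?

Eve's payoff: £0.

Highest competing bid: £1,895.
Eve's bid £310 is not the highest, so Eve loses, pays nothing, and earns zero payoff.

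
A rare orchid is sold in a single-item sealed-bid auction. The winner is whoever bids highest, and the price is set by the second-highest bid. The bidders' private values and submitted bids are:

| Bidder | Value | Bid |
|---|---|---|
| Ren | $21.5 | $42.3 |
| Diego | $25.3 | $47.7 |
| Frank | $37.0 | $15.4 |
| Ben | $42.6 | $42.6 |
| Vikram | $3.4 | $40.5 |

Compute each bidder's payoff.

Bids in descending order: Diego $47.7; Ben $42.6; Ren $42.3; Vikram $40.5; Frank $15.4.
Diego has the top bid and wins; the price is the second-highest bid, $42.6.
Diego's payoff = $25.3 − $42.6 = -$17.3. All other bidders lose, so their payoff is 0.

Ren $0.0, Diego -$17.3, Frank $0.0, Ben $0.0, Vikram $0.0.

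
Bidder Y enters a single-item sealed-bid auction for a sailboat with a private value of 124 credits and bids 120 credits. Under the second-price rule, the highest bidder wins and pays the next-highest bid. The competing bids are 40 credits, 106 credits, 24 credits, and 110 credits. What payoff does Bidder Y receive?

Highest competing bid: 110 credits.
Bidder Y's bid 120 credits is the highest overall, so Bidder Y wins and pays the second-highest bid, 110 credits.
Payoff = value − price = 124 credits − 110 credits = 14 credits.

Bidder Y's payoff: 14 credits.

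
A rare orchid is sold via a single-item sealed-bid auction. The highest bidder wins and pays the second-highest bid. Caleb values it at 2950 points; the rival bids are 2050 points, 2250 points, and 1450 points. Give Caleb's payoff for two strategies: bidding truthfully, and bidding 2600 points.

The highest competing bid is 2250 points.
Bidding truthfully at 2950 points: Caleb has the top bid, wins, and pays the second-highest bid 2250 points. Payoff = 2950 points − 2250 points = 700 points.
Bidding 2600 points: Caleb has the top bid, wins, and pays the second-highest bid 2250 points. Payoff = 2950 points − 2250 points = 700 points.

Truthful: 700 points; alternative: 700 points.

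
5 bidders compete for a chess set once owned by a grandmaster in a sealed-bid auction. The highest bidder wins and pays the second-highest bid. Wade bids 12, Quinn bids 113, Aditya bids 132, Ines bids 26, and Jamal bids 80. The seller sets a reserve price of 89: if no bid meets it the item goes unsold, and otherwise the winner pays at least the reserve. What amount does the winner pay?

Price paid: 113.

Sorted high to low: Aditya 132, then Quinn 113, then Jamal 80, then Ines 26, then Wade 12.
Aditya has the highest bid, so Aditya wins.
The second-highest bid is 113, which exceeds the reserve, so that sets the price.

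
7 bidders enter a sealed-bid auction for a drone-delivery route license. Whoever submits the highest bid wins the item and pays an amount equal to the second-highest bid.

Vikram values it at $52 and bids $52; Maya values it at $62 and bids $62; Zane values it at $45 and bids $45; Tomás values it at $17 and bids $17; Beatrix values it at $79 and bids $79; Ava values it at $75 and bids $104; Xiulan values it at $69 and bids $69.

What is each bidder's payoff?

Ranking the bids: Ava $104; Beatrix $79; Xiulan $69; Maya $62; Vikram $52; Zane $45; Tomás $17.
Ava has the top bid and wins; the price is the second-highest bid, $79.
Ava's payoff = $75 − $79 = -$4. All other bidders lose, so their payoff is 0.

Payoffs: Vikram $0, Maya $0, Zane $0, Tomás $0, Beatrix $0, Ava -$4, Xiulan $0.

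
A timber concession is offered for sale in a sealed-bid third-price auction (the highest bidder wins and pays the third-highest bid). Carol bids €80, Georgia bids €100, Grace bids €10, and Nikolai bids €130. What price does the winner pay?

The winner pays €80.

Bids in descending order: Nikolai €130 > Georgia €100 > Carol €80 > Grace €10.
Nikolai is the highest bidder, so Nikolai wins.
Under the third-price rule, the price is the third-highest bid: €80.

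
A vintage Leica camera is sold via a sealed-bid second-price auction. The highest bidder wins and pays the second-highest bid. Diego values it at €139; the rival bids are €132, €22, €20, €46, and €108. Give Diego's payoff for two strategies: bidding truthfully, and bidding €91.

The highest competing bid is €132.
Bidding truthfully at €139: Diego has the top bid, wins, and pays the second-highest bid €132. Payoff = €139 − €132 = €7.
Bidding €91: the top bid is €132 (a rival), so Diego loses. Payoff = €0.

(a) €7  (b) €0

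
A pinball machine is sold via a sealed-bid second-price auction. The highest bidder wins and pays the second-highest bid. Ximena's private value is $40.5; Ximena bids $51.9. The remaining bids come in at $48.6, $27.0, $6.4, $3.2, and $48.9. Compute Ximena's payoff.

Highest competing bid: $48.9.
Ximena's bid $51.9 is the highest overall, so Ximena wins and pays the second-highest bid, $48.9.
Payoff = value − price = $40.5 − $48.9 = -$8.4.
Overbidding won the item at a price above value — truthful bidding would have avoided this loss.

-$8.4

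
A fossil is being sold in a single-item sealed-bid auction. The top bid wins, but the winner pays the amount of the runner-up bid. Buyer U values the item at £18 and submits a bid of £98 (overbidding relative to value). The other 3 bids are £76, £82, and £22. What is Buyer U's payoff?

Highest competing bid: £82.
Buyer U's bid £98 is the highest overall, so Buyer U wins and pays the second-highest bid, £82.
Payoff = value − price = £18 − £82 = -£64.
Overbidding won the item at a price above value — truthful bidding would have avoided this loss.

Payoff = -£64.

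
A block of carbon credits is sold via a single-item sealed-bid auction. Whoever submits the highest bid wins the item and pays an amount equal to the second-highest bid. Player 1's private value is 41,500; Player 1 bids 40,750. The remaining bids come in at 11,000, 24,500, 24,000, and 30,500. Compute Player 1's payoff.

Highest competing bid: 30,500.
Player 1's bid 40,750 is the highest overall, so Player 1 wins and pays the second-highest bid, 30,500.
Payoff = value − price = 41,500 − 30,500 = 11,000.

11,000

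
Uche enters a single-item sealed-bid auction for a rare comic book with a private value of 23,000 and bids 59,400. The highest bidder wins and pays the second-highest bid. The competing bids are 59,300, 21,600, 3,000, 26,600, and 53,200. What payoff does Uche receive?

Payoff = -36,300.

Highest competing bid: 59,300.
Uche's bid 59,400 is the highest overall, so Uche wins and pays the second-highest bid, 59,300.
Payoff = value − price = 23,000 − 59,300 = -36,300.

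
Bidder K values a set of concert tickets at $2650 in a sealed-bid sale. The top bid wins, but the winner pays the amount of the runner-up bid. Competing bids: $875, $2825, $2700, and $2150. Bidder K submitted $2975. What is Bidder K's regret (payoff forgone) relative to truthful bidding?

The highest competing bid is $2825.
Bidding truthfully at $2650: the top bid is $2825 (a rival), so Bidder K loses. Payoff = $0.
Bidding $2975: Bidder K has the top bid, wins, and pays the second-highest bid $2825. Payoff = $2650 − $2825 = -$175.
Regret = truthful payoff − actual payoff = $0 − -$175 = $175.
Deviating from a truthful bid can only lose payoff in a second-price auction — never gain.

Payoff forgone: $175.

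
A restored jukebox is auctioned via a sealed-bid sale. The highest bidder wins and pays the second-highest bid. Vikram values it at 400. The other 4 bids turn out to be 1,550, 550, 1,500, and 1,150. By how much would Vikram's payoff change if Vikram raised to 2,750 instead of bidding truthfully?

-1,150

The highest competing bid is 1,550.
Bidding truthfully at 400: the top bid is 1,550 (a rival), so Vikram loses. Payoff = 0.
Bidding 2,750: Vikram has the top bid, wins, and pays the second-highest bid 1,550. Payoff = 400 − 1,550 = -1,150.
Change = -1,150 − 0 = -1,150.
Deviating from a truthful bid can only lose payoff in a second-price auction — never gain.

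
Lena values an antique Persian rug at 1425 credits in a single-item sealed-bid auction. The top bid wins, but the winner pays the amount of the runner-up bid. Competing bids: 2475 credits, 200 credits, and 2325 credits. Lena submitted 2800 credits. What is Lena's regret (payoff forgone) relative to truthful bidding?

The highest competing bid is 2475 credits.
Bidding truthfully at 1425 credits: the top bid is 2475 credits (a rival), so Lena loses. Payoff = 0 credits.
Bidding 2800 credits: Lena has the top bid, wins, and pays the second-highest bid 2475 credits. Payoff = 1425 credits − 2475 credits = -1050 credits.
Regret = truthful payoff − actual payoff = 0 credits − -1050 credits = 1050 credits.

Payoff forgone: 1050 credits.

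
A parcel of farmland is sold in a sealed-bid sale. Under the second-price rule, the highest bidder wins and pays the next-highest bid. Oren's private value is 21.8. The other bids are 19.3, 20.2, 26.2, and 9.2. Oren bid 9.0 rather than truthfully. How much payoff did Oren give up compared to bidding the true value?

0.0

The highest competing bid is 26.2.
Bidding truthfully at 21.8: the top bid is 26.2 (a rival), so Oren loses. Payoff = 0.0.
Bidding 9.0: the top bid is 26.2 (a rival), so Oren loses. Payoff = 0.0.
Regret = truthful payoff − actual payoff = 0.0 − 0.0 = 0.0.
The bid only affects whether you win, not the price — here both bids land on the same side of the top rival bid, so the deviation is payoff-neutral.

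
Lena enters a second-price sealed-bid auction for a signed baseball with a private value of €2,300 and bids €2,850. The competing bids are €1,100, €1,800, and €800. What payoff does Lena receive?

Payoff = €500.

Highest competing bid: €1,800.
Lena's bid €2,850 is the highest overall, so Lena wins and pays the second-highest bid, €1,800.
Payoff = value − price = €2,300 − €1,800 = €500.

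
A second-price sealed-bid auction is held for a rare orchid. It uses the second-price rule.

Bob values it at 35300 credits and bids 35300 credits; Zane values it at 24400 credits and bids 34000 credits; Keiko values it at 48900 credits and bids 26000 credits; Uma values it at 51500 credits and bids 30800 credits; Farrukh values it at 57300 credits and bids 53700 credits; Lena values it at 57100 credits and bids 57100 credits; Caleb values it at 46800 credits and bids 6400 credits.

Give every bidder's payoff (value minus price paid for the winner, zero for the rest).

Payoffs: Bob 0 credits, Zane 0 credits, Keiko 0 credits, Uma 0 credits, Farrukh 0 credits, Lena 3400 credits, Caleb 0 credits.

Sorted high to low: Lena 57100 credits; Farrukh 53700 credits; Bob 35300 credits; Zane 34000 credits; Uma 30800 credits; Keiko 26000 credits; Caleb 6400 credits.
Lena has the top bid and wins; the price is the second-highest bid, 53700 credits.
Lena's payoff = 57100 credits − 53700 credits = 3400 credits. All other bidders lose, so their payoff is 0.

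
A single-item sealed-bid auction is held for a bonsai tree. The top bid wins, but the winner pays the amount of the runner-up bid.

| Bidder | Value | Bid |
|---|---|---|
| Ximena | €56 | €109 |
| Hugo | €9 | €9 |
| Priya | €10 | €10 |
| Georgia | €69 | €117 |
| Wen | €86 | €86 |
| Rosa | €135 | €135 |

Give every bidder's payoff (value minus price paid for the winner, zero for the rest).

Payoffs: Ximena €0, Hugo €0, Priya €0, Georgia €0, Wen €0, Rosa €18.

Sorted high to low: Rosa €135; Georgia €117; Ximena €109; Wen €86; Priya €10; Hugo €9.
Rosa has the top bid and wins; the price is the second-highest bid, €117.
Rosa's payoff = €135 − €117 = €18. All other bidders lose, so their payoff is 0.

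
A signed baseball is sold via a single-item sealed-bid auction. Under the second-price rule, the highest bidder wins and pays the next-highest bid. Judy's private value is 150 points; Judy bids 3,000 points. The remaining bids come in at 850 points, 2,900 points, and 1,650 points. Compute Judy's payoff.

Judy's payoff: -2,750 points.

Highest competing bid: 2,900 points.
Judy's bid 3,000 points is the highest overall, so Judy wins and pays the second-highest bid, 2,900 points.
Payoff = value − price = 150 points − 2,900 points = -2,750 points.
Overbidding won the item at a price above value — truthful bidding would have avoided this loss.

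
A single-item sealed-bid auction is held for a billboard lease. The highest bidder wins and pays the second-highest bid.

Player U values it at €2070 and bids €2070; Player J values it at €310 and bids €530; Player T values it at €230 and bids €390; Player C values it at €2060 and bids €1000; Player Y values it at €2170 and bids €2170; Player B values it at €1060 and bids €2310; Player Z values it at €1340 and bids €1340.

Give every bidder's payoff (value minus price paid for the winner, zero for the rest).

Sorted high to low: Player B €2310, then Player Y €2170, then Player U €2070, then Player Z €1340, then Player C €1000, then Player J €530, then Player T €390.
Player B has the top bid and wins; the price is the second-highest bid, €2170.
Player B's payoff = €1060 − €2170 = -€1110. All other bidders lose, so their payoff is 0.

Player U €0, Player J €0, Player T €0, Player C €0, Player Y €0, Player B -€1110, Player Z €0.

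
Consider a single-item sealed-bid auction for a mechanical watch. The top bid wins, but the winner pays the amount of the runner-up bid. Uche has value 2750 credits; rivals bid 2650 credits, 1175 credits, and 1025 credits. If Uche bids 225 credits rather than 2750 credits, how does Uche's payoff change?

The highest competing bid is 2650 credits.
Bidding truthfully at 2750 credits: Uche has the top bid, wins, and pays the second-highest bid 2650 credits. Payoff = 2750 credits − 2650 credits = 100 credits.
Bidding 225 credits: the top bid is 2650 credits (a rival), so Uche loses. Payoff = 0 credits.
Change = 0 credits − 100 credits = -100 credits.
Deviating from a truthful bid can only lose payoff in a second-price auction — never gain.

Payoff change: -100 credits.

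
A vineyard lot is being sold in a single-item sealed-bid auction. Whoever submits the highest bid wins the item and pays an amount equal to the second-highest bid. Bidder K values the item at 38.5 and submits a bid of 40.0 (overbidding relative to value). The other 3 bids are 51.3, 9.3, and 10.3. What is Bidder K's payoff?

Highest competing bid: 51.3.
Bidder K's bid 40.0 is not the highest, so Bidder K loses, pays nothing, and earns zero payoff.

Bidder K's payoff: 0.0.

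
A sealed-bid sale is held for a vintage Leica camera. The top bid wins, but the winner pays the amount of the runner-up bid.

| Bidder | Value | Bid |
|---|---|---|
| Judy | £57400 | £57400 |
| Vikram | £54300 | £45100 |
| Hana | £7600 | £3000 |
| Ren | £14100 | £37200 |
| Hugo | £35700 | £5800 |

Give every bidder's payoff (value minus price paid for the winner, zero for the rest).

Bids in descending order: Judy £57400, then Vikram £45100, then Ren £37200, then Hugo £5800, then Hana £3000.
Judy has the top bid and wins; the price is the second-highest bid, £45100.
Judy's payoff = £57400 − £45100 = £12300. All other bidders lose, so their payoff is 0.

Payoffs: Judy £12300, Vikram £0, Hana £0, Ren £0, Hugo £0.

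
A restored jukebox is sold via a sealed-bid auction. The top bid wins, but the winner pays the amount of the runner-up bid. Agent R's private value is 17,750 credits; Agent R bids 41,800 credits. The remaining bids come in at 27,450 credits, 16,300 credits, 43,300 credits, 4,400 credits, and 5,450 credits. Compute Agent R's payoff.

Agent R's payoff: 0 credits.

Highest competing bid: 43,300 credits.
Agent R's bid 41,800 credits is not the highest, so Agent R loses, pays nothing, and earns zero payoff.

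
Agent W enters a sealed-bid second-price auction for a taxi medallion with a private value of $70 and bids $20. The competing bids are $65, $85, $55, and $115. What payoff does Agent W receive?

Highest competing bid: $115.
Agent W's bid $20 is not the highest, so Agent W loses, pays nothing, and earns zero payoff.

Agent W's payoff: $0.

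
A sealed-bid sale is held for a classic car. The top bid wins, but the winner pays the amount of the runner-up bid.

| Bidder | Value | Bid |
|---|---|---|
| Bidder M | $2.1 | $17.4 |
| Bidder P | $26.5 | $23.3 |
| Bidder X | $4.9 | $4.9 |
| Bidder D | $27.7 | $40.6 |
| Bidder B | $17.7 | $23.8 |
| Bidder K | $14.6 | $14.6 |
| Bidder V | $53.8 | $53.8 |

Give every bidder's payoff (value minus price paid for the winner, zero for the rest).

Payoffs: Bidder M $0.0, Bidder P $0.0, Bidder X $0.0, Bidder D $0.0, Bidder B $0.0, Bidder K $0.0, Bidder V $13.2.

Bids in descending order: Bidder V $53.8, then Bidder D $40.6, then Bidder B $23.8, then Bidder P $23.3, then Bidder M $17.4, then Bidder K $14.6, then Bidder X $4.9.
Bidder V has the top bid and wins; the price is the second-highest bid, $40.6.
Bidder V's payoff = $53.8 − $40.6 = $13.2. All other bidders lose, so their payoff is 0.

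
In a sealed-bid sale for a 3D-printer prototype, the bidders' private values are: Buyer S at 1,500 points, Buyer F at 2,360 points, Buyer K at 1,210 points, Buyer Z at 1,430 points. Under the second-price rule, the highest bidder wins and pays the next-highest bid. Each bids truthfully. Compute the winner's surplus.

Ranking the bids: Buyer F 2,360 points > Buyer S 1,500 points > Buyer Z 1,430 points > Buyer K 1,210 points.
Buyer F wins with the top bid and pays the second-highest, 1,500 points.
Surplus = 2,360 points − 1,500 points = 860 points.

Surplus = 860 points.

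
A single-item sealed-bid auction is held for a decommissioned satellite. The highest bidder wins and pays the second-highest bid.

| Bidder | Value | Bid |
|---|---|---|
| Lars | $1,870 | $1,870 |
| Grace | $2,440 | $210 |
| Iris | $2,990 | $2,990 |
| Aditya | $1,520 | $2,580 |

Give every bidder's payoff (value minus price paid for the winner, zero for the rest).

Bids in descending order: Iris $2,990, then Aditya $2,580, then Lars $1,870, then Grace $210.
Iris has the top bid and wins; the price is the second-highest bid, $2,580.
Iris's payoff = $2,990 − $2,580 = $410. All other bidders lose, so their payoff is 0.

Payoffs: Lars $0, Grace $0, Iris $410, Aditya $0.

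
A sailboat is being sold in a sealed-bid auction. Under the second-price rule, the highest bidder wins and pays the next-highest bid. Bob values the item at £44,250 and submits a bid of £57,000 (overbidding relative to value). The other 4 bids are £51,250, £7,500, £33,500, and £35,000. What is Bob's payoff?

Payoff = -£7,000.

Highest competing bid: £51,250.
Bob's bid £57,000 is the highest overall, so Bob wins and pays the second-highest bid, £51,250.
Payoff = value − price = £44,250 − £51,250 = -£7,000.
Overbidding won the item at a price above value — truthful bidding would have avoided this loss.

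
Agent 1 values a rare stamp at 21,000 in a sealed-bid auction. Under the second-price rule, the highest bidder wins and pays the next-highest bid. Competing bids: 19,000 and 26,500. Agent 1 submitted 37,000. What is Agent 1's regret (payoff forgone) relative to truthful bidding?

The highest competing bid is 26,500.
Bidding truthfully at 21,000: the top bid is 26,500 (a rival), so Agent 1 loses. Payoff = 0.
Bidding 37,000: Agent 1 has the top bid, wins, and pays the second-highest bid 26,500. Payoff = 21,000 − 26,500 = -5,500.
Regret = truthful payoff − actual payoff = 0 − -5,500 = 5,500.
Deviating from a truthful bid can only lose payoff in a second-price auction — never gain.

Payoff forgone: 5,500.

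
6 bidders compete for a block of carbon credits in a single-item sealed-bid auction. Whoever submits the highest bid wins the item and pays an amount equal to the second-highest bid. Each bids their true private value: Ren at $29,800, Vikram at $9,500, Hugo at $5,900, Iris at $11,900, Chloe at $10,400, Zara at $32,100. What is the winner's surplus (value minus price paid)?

Bids in descending order: Zara $32,100, then Ren $29,800, then Iris $11,900, then Chloe $10,400, then Vikram $9,500, then Hugo $5,900.
Zara wins with the top bid and pays the second-highest, $29,800.
Surplus = $32,100 − $29,800 = $2,300.

Surplus = $2,300.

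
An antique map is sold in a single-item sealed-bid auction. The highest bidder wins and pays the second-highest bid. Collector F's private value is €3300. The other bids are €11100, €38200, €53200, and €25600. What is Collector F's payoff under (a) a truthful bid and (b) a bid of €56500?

The highest competing bid is €53200.
Bidding truthfully at €3300: the top bid is €53200 (a rival), so Collector F loses. Payoff = €0.
Bidding €56500: Collector F has the top bid, wins, and pays the second-highest bid €53200. Payoff = €3300 − €53200 = -€49900.

(a) €0  (b) -€49900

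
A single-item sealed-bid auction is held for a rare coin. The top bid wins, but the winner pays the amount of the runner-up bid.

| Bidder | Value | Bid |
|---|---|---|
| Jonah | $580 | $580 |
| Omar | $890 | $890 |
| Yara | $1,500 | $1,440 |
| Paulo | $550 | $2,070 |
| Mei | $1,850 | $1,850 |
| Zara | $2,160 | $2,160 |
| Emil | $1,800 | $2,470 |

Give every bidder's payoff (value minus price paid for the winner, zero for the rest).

Payoffs: Jonah $0, Omar $0, Yara $0, Paulo $0, Mei $0, Zara $0, Emil -$360.

Ordered from highest: Emil $2,470; Zara $2,160; Paulo $2,070; Mei $1,850; Yara $1,440; Omar $890; Jonah $580.
Emil has the top bid and wins; the price is the second-highest bid, $2,160.
Emil's payoff = $1,800 − $2,160 = -$360. All other bidders lose, so their payoff is 0.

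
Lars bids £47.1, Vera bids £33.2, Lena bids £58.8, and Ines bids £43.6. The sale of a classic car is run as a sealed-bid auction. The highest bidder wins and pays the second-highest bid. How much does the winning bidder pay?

Ranking the bids: Lena £58.8, then Lars £47.1, then Ines £43.6, then Vera £33.2.
Lena has the highest bid, so Lena wins.
The second-highest bid is £47.1, so that is what Lena pays.

The winner pays £47.1.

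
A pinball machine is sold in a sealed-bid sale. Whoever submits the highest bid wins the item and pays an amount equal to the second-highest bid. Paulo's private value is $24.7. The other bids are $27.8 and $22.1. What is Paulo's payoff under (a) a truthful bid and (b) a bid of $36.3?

Truthful: $0.0; alternative: -$3.1.

The highest competing bid is $27.8.
Bidding truthfully at $24.7: the top bid is $27.8 (a rival), so Paulo loses. Payoff = $0.0.
Bidding $36.3: Paulo has the top bid, wins, and pays the second-highest bid $27.8. Payoff = $24.7 − $27.8 = -$3.1.
This is the dominant-strategy logic: truthful bidding weakly beats any alternative.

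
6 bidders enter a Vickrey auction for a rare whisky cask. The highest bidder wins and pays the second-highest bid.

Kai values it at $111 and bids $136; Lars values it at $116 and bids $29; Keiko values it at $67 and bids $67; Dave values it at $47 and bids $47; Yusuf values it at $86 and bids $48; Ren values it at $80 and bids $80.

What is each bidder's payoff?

Payoffs: Kai $31, Lars $0, Keiko $0, Dave $0, Yusuf $0, Ren $0.

Bids in descending order: Kai $136 > Ren $80 > Keiko $67 > Yusuf $48 > Dave $47 > Lars $29.
Kai has the top bid and wins; the price is the second-highest bid, $80.
Kai's payoff = $111 − $80 = $31. All other bidders lose, so their payoff is 0.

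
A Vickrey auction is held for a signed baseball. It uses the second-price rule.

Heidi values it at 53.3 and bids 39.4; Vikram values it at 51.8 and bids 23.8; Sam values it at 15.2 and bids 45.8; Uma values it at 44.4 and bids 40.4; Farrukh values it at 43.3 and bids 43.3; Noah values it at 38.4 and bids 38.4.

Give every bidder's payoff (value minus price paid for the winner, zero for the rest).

Payoffs: Heidi 0.0, Vikram 0.0, Sam -28.1, Uma 0.0, Farrukh 0.0, Noah 0.0.

Sorted high to low: Sam 45.8, then Farrukh 43.3, then Uma 40.4, then Heidi 39.4, then Noah 38.4, then Vikram 23.8.
Sam has the top bid and wins; the price is the second-highest bid, 43.3.
Sam's payoff = 15.2 − 43.3 = -28.1. All other bidders lose, so their payoff is 0.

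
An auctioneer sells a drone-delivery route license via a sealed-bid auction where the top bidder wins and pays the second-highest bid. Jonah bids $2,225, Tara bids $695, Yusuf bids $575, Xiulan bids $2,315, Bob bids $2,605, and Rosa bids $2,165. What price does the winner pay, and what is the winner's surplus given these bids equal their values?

Price $2,315; surplus $290.

Ordered from highest: Bob $2,605, then Xiulan $2,315, then Jonah $2,225, then Rosa $2,165, then Tara $695, then Yusuf $575.
Bob is the highest bidder, so Bob wins.
Under the second-price rule, the price is the second-highest bid: $2,315.
Surplus = $2,605 − $2,315 = $290.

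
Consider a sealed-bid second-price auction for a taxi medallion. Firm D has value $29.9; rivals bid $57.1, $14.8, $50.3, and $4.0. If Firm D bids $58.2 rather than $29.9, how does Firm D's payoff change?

The highest competing bid is $57.1.
Bidding truthfully at $29.9: the top bid is $57.1 (a rival), so Firm D loses. Payoff = $0.0.
Bidding $58.2: Firm D has the top bid, wins, and pays the second-highest bid $57.1. Payoff = $29.9 − $57.1 = -$27.2.
Change = -$27.2 − $0.0 = -$27.2.
This is the dominant-strategy logic: truthful bidding weakly beats any alternative.

Change in payoff: -$27.2.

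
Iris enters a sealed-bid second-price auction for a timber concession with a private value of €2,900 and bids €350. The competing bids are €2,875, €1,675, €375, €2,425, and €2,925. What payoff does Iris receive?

Iris's payoff: €0.

Highest competing bid: €2,925.
Iris's bid €350 is not the highest, so Iris loses, pays nothing, and earns zero payoff.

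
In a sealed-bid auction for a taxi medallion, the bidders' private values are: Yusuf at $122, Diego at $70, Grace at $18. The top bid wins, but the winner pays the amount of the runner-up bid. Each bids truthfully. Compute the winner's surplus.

Bids in descending order: Yusuf $122; Diego $70; Grace $18.
Yusuf wins with the top bid and pays the second-highest, $70.
Surplus = $122 − $70 = $52.

Winner's surplus: $52.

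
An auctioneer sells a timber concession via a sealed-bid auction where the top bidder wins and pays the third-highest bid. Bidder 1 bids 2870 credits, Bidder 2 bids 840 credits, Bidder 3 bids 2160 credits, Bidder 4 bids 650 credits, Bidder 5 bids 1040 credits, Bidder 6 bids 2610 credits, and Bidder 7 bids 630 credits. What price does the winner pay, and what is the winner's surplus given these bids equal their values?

Ordered from highest: Bidder 1 2870 credits, then Bidder 6 2610 credits, then Bidder 3 2160 credits, then Bidder 5 1040 credits, then Bidder 2 840 credits, then Bidder 4 650 credits, then Bidder 7 630 credits.
Bidder 1 is the highest bidder, so Bidder 1 wins.
Under the third-price rule, the price is the third-highest bid: 2160 credits.
Surplus = 2870 credits − 2160 credits = 710 credits.

The winner pays 2160 credits for a surplus of 710 credits.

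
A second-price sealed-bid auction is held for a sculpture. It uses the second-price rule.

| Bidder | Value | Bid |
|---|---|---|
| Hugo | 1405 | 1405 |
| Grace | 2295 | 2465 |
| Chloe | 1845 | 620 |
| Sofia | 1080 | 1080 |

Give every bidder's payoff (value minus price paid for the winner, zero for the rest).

Ranking the bids: Grace 2465; Hugo 1405; Sofia 1080; Chloe 620.
Grace has the top bid and wins; the price is the second-highest bid, 1405.
Grace's payoff = 2295 − 1405 = 890. All other bidders lose, so their payoff is 0.

Payoffs: Hugo 0, Grace 890, Chloe 0, Sofia 0.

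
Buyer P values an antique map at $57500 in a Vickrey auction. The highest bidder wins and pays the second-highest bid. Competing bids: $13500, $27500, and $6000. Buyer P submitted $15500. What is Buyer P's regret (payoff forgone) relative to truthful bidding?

The highest competing bid is $27500.
Bidding truthfully at $57500: Buyer P has the top bid, wins, and pays the second-highest bid $27500. Payoff = $57500 − $27500 = $30000.
Bidding $15500: the top bid is $27500 (a rival), so Buyer P loses. Payoff = $0.
Regret = truthful payoff − actual payoff = $30000 − $0 = $30000.
This is the dominant-strategy logic: truthful bidding weakly beats any alternative.

Regret: $30000.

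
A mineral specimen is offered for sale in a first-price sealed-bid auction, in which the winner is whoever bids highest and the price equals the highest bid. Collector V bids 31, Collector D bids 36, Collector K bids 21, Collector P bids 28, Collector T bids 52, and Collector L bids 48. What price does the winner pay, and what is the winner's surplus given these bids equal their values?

Sorted high to low: Collector T 52 > Collector L 48 > Collector D 36 > Collector V 31 > Collector P 28 > Collector K 21.
Collector T is the highest bidder, so Collector T wins.
Under the first-price rule, the price is the highest bid: 52.
Surplus = 52 − 52 = 0.

The winner pays 52 for a surplus of 0.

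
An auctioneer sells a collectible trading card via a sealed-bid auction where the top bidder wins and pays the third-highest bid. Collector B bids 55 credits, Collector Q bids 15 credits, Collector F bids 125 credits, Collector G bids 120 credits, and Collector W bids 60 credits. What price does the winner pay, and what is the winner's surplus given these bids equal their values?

Ranking the bids: Collector F 125 credits > Collector G 120 credits > Collector W 60 credits > Collector B 55 credits > Collector Q 15 credits.
Collector F is the highest bidder, so Collector F wins.
Under the third-price rule, the price is the third-highest bid: 60 credits.
Surplus = 125 credits − 60 credits = 65 credits.

Price 60 credits; surplus 65 credits.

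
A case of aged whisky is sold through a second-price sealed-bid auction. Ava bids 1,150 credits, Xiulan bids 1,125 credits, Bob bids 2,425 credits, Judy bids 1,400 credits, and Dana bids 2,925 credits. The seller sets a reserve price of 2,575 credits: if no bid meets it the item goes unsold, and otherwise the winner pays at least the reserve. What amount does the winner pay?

2,575 credits

Ordered from highest: Dana 2,925 credits > Bob 2,425 credits > Judy 1,400 credits > Ava 1,150 credits > Xiulan 1,125 credits.
Dana has the highest bid, so Dana wins.
The second-highest bid is 2,425 credits, but the reserve 2,575 credits is higher, so the price is the reserve.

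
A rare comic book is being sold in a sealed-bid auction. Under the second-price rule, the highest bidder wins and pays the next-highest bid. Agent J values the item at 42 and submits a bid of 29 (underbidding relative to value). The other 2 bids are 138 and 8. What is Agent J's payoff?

Highest competing bid: 138.
Agent J's bid 29 is not the highest, so Agent J loses, pays nothing, and earns zero payoff.

0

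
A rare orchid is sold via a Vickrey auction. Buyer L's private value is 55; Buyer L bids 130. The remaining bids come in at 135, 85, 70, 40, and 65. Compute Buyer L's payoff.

Highest competing bid: 135.
Buyer L's bid 130 is not the highest, so Buyer L loses, pays nothing, and earns zero payoff.

Buyer L's payoff: 0.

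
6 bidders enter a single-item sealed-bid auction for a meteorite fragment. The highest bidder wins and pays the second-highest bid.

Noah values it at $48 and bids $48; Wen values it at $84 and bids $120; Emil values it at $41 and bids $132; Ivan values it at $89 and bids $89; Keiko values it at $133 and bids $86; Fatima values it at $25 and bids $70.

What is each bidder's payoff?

Sorted high to low: Emil $132; Wen $120; Ivan $89; Keiko $86; Fatima $70; Noah $48.
Emil has the top bid and wins; the price is the second-highest bid, $120.
Emil's payoff = $41 − $120 = -$79. All other bidders lose, so their payoff is 0.

Noah $0, Wen $0, Emil -$79, Ivan $0, Keiko $0, Fatima $0.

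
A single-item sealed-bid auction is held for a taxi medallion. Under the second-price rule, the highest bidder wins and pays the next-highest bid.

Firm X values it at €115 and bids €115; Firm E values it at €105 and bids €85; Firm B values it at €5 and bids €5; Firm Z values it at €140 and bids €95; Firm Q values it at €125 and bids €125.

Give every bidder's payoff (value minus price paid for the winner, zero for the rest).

Firm X €0, Firm E €0, Firm B €0, Firm Z €0, Firm Q €10.

Bids in descending order: Firm Q €125, then Firm X €115, then Firm Z €95, then Firm E €85, then Firm B €5.
Firm Q has the top bid and wins; the price is the second-highest bid, €115.
Firm Q's payoff = €125 − €115 = €10. All other bidders lose, so their payoff is 0.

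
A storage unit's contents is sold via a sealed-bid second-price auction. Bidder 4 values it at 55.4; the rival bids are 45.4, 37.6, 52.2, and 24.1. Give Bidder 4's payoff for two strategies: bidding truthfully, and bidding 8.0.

Truthful: 3.2; alternative: 0.0.

The highest competing bid is 52.2.
Bidding truthfully at 55.4: Bidder 4 has the top bid, wins, and pays the second-highest bid 52.2. Payoff = 55.4 − 52.2 = 3.2.
Bidding 8.0: the top bid is 52.2 (a rival), so Bidder 4 loses. Payoff = 0.0.
This is the dominant-strategy logic: truthful bidding weakly beats any alternative.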